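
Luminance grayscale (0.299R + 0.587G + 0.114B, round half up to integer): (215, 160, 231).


Gray = 0.299×R + 0.587×G + 0.114×B
Gray = 0.299×215 + 0.587×160 + 0.114×231
Gray = 64.285 + 93.920 + 26.334
Gray = 184.539 → round half up → 185
Gray = 185


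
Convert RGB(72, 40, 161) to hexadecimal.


R = 72 → 48 (hex)
G = 40 → 28 (hex)
B = 161 → A1 (hex)
Hex = #4828A1


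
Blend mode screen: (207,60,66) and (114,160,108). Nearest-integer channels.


Screen: C = 255 - (255-A)×(255-B)/255, rounded to nearest integer
R: 255 - (255-207)×(255-114)/255 = 255 - 6768/255 ≈ 255 - 26.541 = 228.459 → 228
G: 255 - (255-60)×(255-160)/255 = 255 - 18525/255 ≈ 255 - 72.647 = 182.353 → 182
B: 255 - (255-66)×(255-108)/255 = 255 - 27783/255 ≈ 255 - 108.953 = 146.047 → 146
= RGB(228, 182, 146)


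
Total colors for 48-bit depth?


Colors = 2^bits = 2^48
= 281,474,976,710,656 colors


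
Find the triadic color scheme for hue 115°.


Triadic: equally spaced at 120° intervals
H1 = 115°
H2 = (115 + 120) mod 360 = 235°
H3 = (115 + 240) mod 360 = 355°
Triadic = 115°, 235°, 355°


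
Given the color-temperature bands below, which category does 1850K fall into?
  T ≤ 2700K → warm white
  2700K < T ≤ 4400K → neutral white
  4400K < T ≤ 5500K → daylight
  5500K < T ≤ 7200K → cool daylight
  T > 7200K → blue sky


Temperature: 1850K
1850K ≤ 2700K → warm white
Classification: warm white


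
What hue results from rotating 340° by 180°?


New hue = (H + rotation) mod 360
New hue = (340 + 180) mod 360
= 520 mod 360
= 160°


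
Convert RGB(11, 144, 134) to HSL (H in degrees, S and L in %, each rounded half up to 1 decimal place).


Normalize: R'=11/255≈0.0431, G'=144/255≈0.5647, B'=134/255≈0.5255
Max=144/255, Min=11/255, Δ=Max-Min=133/255
L = (Max+Min)/2 = (144+11)/510 = 155/510 = 0.30392… → L = 30.4%
L ≤ 0.5 → S = Δ/(Max+Min) = 133/(144+11) = 133/155 = 0.85806… → S = 85.8%
(the 1/255 factors cancel in S and H, so raw channel differences can be used)
Max is G' → H = 60 × ((B-R)/Δ + 2) = 60 × ((134-11)/133 + 2)
  123/133 + 2 = 0.9248… + 2 = 2.9248…
  H = 60 × 2.9248… = 175.488…° → H = 175.5°
= HSL(175.5°, 85.8%, 30.4%)


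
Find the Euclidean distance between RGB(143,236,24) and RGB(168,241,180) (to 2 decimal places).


d = √[(R₁-R₂)² + (G₁-G₂)² + (B₁-B₂)²]
d = √[(143-168)² + (236-241)² + (24-180)²]
d = √[625 + 25 + 24336]
d = √24986
d ≈ 158.07


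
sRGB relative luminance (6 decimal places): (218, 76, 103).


Linearize each channel (sRGB transfer function): c = v/255; c_lin = c/12.92 if c ≤ 0.04045, else ((c+0.055)/1.055)^2.4
  R: 218/255 ≈ 0.854902 > 0.04045 → ((0.854902+0.055)/1.055)^2.4 ≈ 0.701102
  G: 76/255 ≈ 0.298039 > 0.04045 → ((0.298039+0.055)/1.055)^2.4 ≈ 0.072272
  B: 103/255 ≈ 0.403922 > 0.04045 → ((0.403922+0.055)/1.055)^2.4 ≈ 0.135633
R_lin = 0.701102, G_lin = 0.072272, B_lin = 0.135633
L = 0.2126×R + 0.7152×G + 0.0722×B
L = 0.2126×0.701102 + 0.7152×0.072272 + 0.0722×0.135633
L ≈ 0.210536


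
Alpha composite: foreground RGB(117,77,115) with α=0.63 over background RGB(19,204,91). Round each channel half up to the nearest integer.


C = α×F + (1-α)×B, with 1-α = 0.37
R: 0.63×117 + 0.37×19 = 73.71 + 7.03 = 80.74 → 81
G: 0.63×77 + 0.37×204 = 48.51 + 75.48 = 123.99 → 124
B: 0.63×115 + 0.37×91 = 72.45 + 33.67 = 106.12 → 106
= RGB(81, 124, 106)


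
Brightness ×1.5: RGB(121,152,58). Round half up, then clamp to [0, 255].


Multiply each channel by 1.5, round half up, clamp to [0, 255]
R: 121×1.5 = 181.5 → round → 182
G: 152×1.5 = 228
B: 58×1.5 = 87
= RGB(182, 228, 87)


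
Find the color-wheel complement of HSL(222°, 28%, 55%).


Complement = opposite side of color wheel = hue + 180°
H' = (222 + 180) mod 360 = 42°
S and L unchanged.
= HSL(42°, 28%, 55%)


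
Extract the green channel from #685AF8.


Color: #685AF8
R = 68 = 104
G = 5A = 90
B = F8 = 248
Green = 90


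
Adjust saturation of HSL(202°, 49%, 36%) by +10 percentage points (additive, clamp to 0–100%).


Original S = 49%
Adjustment = +10 percentage points
New S = 49 + (10) = 59
Clamp to [0, 100] → 59
= HSL(202°, 59%, 36%)


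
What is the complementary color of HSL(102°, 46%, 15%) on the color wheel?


Complement = opposite side of color wheel = hue + 180°
H' = (102 + 180) mod 360 = 282°
S and L unchanged.
= HSL(282°, 46%, 15%)


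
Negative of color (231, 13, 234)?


Invert: (255-R, 255-G, 255-B)
R: 255-231 = 24
G: 255-13 = 242
B: 255-234 = 21
= RGB(24, 242, 21)


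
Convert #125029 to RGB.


12 → 18 (R)
50 → 80 (G)
29 → 41 (B)
= RGB(18, 80, 41)


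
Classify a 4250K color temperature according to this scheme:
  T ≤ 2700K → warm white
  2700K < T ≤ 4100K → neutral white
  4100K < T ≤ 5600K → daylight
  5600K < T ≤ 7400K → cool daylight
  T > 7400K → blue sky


Temperature: 4250K
4100K < 4250K ≤ 5600K → daylight
Classification: daylight


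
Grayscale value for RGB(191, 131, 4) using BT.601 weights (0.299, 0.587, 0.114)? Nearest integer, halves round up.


Gray = 0.299×R + 0.587×G + 0.114×B
Gray = 0.299×191 + 0.587×131 + 0.114×4
Gray = 57.109 + 76.897 + 0.456
Gray = 134.462 → round half up → 134
Gray = 134


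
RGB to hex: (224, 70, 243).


R = 224 → E0 (hex)
G = 70 → 46 (hex)
B = 243 → F3 (hex)
Hex = #E046F3


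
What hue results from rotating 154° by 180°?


New hue = (H + rotation) mod 360
New hue = (154 + 180) mod 360
= 334 mod 360
= 334°


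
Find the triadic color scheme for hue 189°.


Triadic: equally spaced at 120° intervals
H1 = 189°
H2 = (189 + 120) mod 360 = 309°
H3 = (189 + 240) mod 360 = 69°
Triadic = 189°, 309°, 69°


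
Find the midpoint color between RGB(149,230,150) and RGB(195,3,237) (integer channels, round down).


Midpoint: each channel = ⌊(C₁+C₂)/2⌋
R: ⌊(149+195)/2⌋ = 172
G: ⌊(230+3)/2⌋ = 116
B: ⌊(150+237)/2⌋ = 193
= RGB(172, 116, 193)


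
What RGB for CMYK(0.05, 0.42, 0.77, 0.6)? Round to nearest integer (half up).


R = 255 × (1-C) × (1-K) = 255 × 0.95 × 0.40 = 96.9 → 97
G = 255 × (1-M) × (1-K) = 255 × 0.58 × 0.40 = 59.16 → 59
B = 255 × (1-Y) × (1-K) = 255 × 0.23 × 0.40 = 23.46 → 23
= RGB(97, 59, 23)


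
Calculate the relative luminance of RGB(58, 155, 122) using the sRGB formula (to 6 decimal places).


Linearize each channel (sRGB transfer function): c = v/255; c_lin = c/12.92 if c ≤ 0.04045, else ((c+0.055)/1.055)^2.4
  R: 58/255 ≈ 0.227451 > 0.04045 → ((0.227451+0.055)/1.055)^2.4 ≈ 0.042311
  G: 155/255 ≈ 0.607843 > 0.04045 → ((0.607843+0.055)/1.055)^2.4 ≈ 0.327778
  B: 122/255 ≈ 0.478431 > 0.04045 → ((0.478431+0.055)/1.055)^2.4 ≈ 0.194618
R_lin = 0.042311, G_lin = 0.327778, B_lin = 0.194618
L = 0.2126×R + 0.7152×G + 0.0722×B
L = 0.2126×0.042311 + 0.7152×0.327778 + 0.0722×0.194618
L ≈ 0.257474


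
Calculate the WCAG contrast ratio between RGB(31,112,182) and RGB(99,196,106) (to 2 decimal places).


Linearize each sRGB channel c=v/255: c/12.92 if c ≤ 0.04045 else ((c+0.055)/1.055)^2.4
L = 0.2126×R_lin + 0.7152×G_lin + 0.0722×B_lin
Color 1 (31,112,182):
  R=31: 31/255≈0.1216 > 0.04045 → ((0.1216+0.055)/1.055)^2.4 ≈ 0.01370
  G=112: 112/255≈0.4392 > 0.04045 → ((0.4392+0.055)/1.055)^2.4 ≈ 0.16203
  B=182: 182/255≈0.7137 > 0.04045 → ((0.7137+0.055)/1.055)^2.4 ≈ 0.46778
  L1 = 0.2126×0.01370 + 0.7152×0.16203 + 0.0722×0.46778 ≈ 0.15257
Color 2 (99,196,106):
  R=99: 99/255≈0.3882 > 0.04045 → ((0.3882+0.055)/1.055)^2.4 ≈ 0.12477
  G=196: 196/255≈0.7686 > 0.04045 → ((0.7686+0.055)/1.055)^2.4 ≈ 0.55201
  B=106: 106/255≈0.4157 > 0.04045 → ((0.4157+0.055)/1.055)^2.4 ≈ 0.14413
  L2 = 0.2126×0.12477 + 0.7152×0.55201 + 0.0722×0.14413 ≈ 0.43173
Lighter = 0.43173, Darker = 0.15257
Ratio = (L_lighter + 0.05) / (L_darker + 0.05)
Ratio = (0.43173 + 0.05) / (0.15257 + 0.05) = 0.48173 / 0.20257 ≈ 2.3781
Ratio ≈ 2.38:1


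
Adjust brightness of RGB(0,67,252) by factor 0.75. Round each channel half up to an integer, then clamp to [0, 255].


Multiply each channel by 0.75, round half up, clamp to [0, 255]
R: 0×0.75 = 0
G: 67×0.75 = 50.25 → round → 50
B: 252×0.75 = 189
= RGB(0, 50, 189)


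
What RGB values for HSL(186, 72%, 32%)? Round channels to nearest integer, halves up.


H=186°, S=0.72, L=0.32
C = (1-|2L-1|)×S = (1-|-0.36|)×0.72 = 0.4608
H' = H/60 = 186/60 ≈ 3.1000; X = C×(1-|H' mod 2 - 1|) = 0.41472
m = L - C/2 = 0.32 - 0.2304 = 0.0896
Sector ⌊H'⌋ = 3 → (R',G',B') = (0.0, 0.41472, 0.4608)
RGB = ((R'+m)×255, (G'+m)×255, (B'+m)×255) = (22.848, 128.6016, 140.352)
Round half up → RGB(23, 129, 140)


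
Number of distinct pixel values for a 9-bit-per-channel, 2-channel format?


Total bits = 9 bits/channel × 2 channels = 18 bits
Distinct pixel values = 2^18
= 262,144 pixel values


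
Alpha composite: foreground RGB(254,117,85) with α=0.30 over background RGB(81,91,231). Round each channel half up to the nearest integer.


C = α×F + (1-α)×B, with 1-α = 0.70
R: 0.30×254 + 0.70×81 = 76.20 + 56.70 = 132.90 → 133
G: 0.30×117 + 0.70×91 = 35.10 + 63.70 = 98.80 → 99
B: 0.30×85 + 0.70×231 = 25.50 + 161.70 = 187.20 → 187
= RGB(133, 99, 187)


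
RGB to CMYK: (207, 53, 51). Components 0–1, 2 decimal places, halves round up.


R'=207/255≈0.8118, G'=53/255≈0.2078, B'=51/255≈0.2000
K = 1 - max(R',G',B') = 1 - 207/255 = 48/255 = 0.18823… → 0.19
(1-R'-K)/(1-K) simplifies to (max-R)/max with max = 207:
C = (207-207)/207 = 0/207 = 0 → 0.00
M = (207-53)/207 = 154/207 = 0.74396… → 0.74
Y = (207-51)/207 = 156/207 = 0.75362… → 0.75
= CMYK(0.00, 0.74, 0.75, 0.19)


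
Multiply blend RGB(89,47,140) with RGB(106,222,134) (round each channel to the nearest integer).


Multiply: C = A×B/255, rounded to nearest integer
R: 89×106/255 = 9434/255 ≈ 36.996 → 37
G: 47×222/255 = 10434/255 ≈ 40.918 → 41
B: 140×134/255 = 18760/255 ≈ 73.569 → 74
= RGB(37, 41, 74)


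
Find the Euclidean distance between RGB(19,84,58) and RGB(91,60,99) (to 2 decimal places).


d = √[(R₁-R₂)² + (G₁-G₂)² + (B₁-B₂)²]
d = √[(19-91)² + (84-60)² + (58-99)²]
d = √[5184 + 576 + 1681]
d = √7441
d ≈ 86.26


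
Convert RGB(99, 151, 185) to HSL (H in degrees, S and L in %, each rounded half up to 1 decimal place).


Normalize: R'=99/255≈0.3882, G'=151/255≈0.5922, B'=185/255≈0.7255
Max=185/255, Min=99/255, Δ=Max-Min=86/255
L = (Max+Min)/2 = (185+99)/510 = 284/510 = 0.55686… → L = 55.7%
L > 0.5 → S = Δ/(2-Max-Min) = 86/(510-185-99) = 86/226 = 0.38053… → S = 38.1%
(the 1/255 factors cancel in S and H, so raw channel differences can be used)
Max is B' → H = 60 × ((R-G)/Δ + 4) = 60 × ((99-151)/86 + 4)
  -52/86 + 4 = -0.6046… + 4 = 3.3953…
  H = 60 × 3.3953… = 203.720…° → H = 203.7°
= HSL(203.7°, 38.1%, 55.7%)


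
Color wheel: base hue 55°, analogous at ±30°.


Base hue: 55°
Left analog: (55 - 30) mod 360 = 25°
Right analog: (55 + 30) mod 360 = 85°
Analogous hues = 25° and 85°


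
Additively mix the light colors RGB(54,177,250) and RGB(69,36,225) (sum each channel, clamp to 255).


Additive: each channel = min(255, C₁+C₂)
R: 54+69 = 123 → 123
G: 177+36 = 213 → 213
B: 250+225 = 475 → 255
= RGB(123, 213, 255)


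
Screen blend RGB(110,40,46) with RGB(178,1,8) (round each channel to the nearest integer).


Screen: C = 255 - (255-A)×(255-B)/255, rounded to nearest integer
R: 255 - (255-110)×(255-178)/255 = 255 - 11165/255 ≈ 255 - 43.784 = 211.216 → 211
G: 255 - (255-40)×(255-1)/255 = 255 - 54610/255 ≈ 255 - 214.157 = 40.843 → 41
B: 255 - (255-46)×(255-8)/255 = 255 - 51623/255 ≈ 255 - 202.443 = 52.557 → 53
= RGB(211, 41, 53)


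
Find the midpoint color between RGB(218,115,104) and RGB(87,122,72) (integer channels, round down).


Midpoint: each channel = ⌊(C₁+C₂)/2⌋
R: ⌊(218+87)/2⌋ = 152
G: ⌊(115+122)/2⌋ = 118
B: ⌊(104+72)/2⌋ = 88
= RGB(152, 118, 88)


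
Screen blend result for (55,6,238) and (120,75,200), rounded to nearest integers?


Screen: C = 255 - (255-A)×(255-B)/255, rounded to nearest integer
R: 255 - (255-55)×(255-120)/255 = 255 - 27000/255 ≈ 255 - 105.882 = 149.118 → 149
G: 255 - (255-6)×(255-75)/255 = 255 - 44820/255 ≈ 255 - 175.765 = 79.235 → 79
B: 255 - (255-238)×(255-200)/255 = 255 - 935/255 ≈ 255 - 3.667 = 251.333 → 251
= RGB(149, 79, 251)


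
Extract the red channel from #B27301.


Color: #B27301
R = B2 = 178
G = 73 = 115
B = 01 = 1
Red = 178


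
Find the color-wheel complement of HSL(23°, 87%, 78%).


Complement = opposite side of color wheel = hue + 180°
H' = (23 + 180) mod 360 = 203°
S and L unchanged.
= HSL(203°, 87%, 78%)


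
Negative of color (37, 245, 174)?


Invert: (255-R, 255-G, 255-B)
R: 255-37 = 218
G: 255-245 = 10
B: 255-174 = 81
= RGB(218, 10, 81)


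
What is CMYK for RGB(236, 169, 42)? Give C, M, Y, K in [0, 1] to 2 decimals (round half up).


R'=236/255≈0.9255, G'=169/255≈0.6627, B'=42/255≈0.1647
K = 1 - max(R',G',B') = 1 - 236/255 = 19/255 = 0.07450… → 0.07
(1-R'-K)/(1-K) simplifies to (max-R)/max with max = 236:
C = (236-236)/236 = 0/236 = 0 → 0.00
M = (236-169)/236 = 67/236 = 0.28389… → 0.28
Y = (236-42)/236 = 194/236 = 0.82203… → 0.82
= CMYK(0.00, 0.28, 0.82, 0.07)


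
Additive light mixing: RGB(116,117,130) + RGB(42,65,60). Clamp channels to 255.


Additive: each channel = min(255, C₁+C₂)
R: 116+42 = 158 → 158
G: 117+65 = 182 → 182
B: 130+60 = 190 → 190
= RGB(158, 182, 190)


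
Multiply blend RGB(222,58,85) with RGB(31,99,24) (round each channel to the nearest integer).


Multiply: C = A×B/255, rounded to nearest integer
R: 222×31/255 = 6882/255 ≈ 26.988 → 27
G: 58×99/255 = 5742/255 ≈ 22.518 → 23
B: 85×24/255 = 2040/255 ≈ 8.000 → 8
= RGB(27, 23, 8)


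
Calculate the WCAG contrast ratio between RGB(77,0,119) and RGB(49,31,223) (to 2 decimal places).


Linearize each sRGB channel c=v/255: c/12.92 if c ≤ 0.04045 else ((c+0.055)/1.055)^2.4
L = 0.2126×R_lin + 0.7152×G_lin + 0.0722×B_lin
Color 1 (77,0,119):
  R=77: 77/255≈0.3020 > 0.04045 → ((0.3020+0.055)/1.055)^2.4 ≈ 0.07421
  G=0: 0/255≈0.0000 ≤ 0.04045 → 0.0000/12.92 ≈ 0.00000
  B=119: 119/255≈0.4667 > 0.04045 → ((0.4667+0.055)/1.055)^2.4 ≈ 0.18447
  L1 = 0.2126×0.07421 + 0.7152×0.00000 + 0.0722×0.18447 ≈ 0.02910
Color 2 (49,31,223):
  R=49: 49/255≈0.1922 > 0.04045 → ((0.1922+0.055)/1.055)^2.4 ≈ 0.03071
  G=31: 31/255≈0.1216 > 0.04045 → ((0.1216+0.055)/1.055)^2.4 ≈ 0.01370
  B=223: 223/255≈0.8745 > 0.04045 → ((0.8745+0.055)/1.055)^2.4 ≈ 0.73791
  L2 = 0.2126×0.03071 + 0.7152×0.01370 + 0.0722×0.73791 ≈ 0.06961
Lighter = 0.06961, Darker = 0.02910
Ratio = (L_lighter + 0.05) / (L_darker + 0.05)
Ratio = (0.06961 + 0.05) / (0.02910 + 0.05) = 0.11961 / 0.07910 ≈ 1.5122
Ratio ≈ 1.51:1


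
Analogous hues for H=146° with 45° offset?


Base hue: 146°
Left analog: (146 - 45) mod 360 = 101°
Right analog: (146 + 45) mod 360 = 191°
Analogous hues = 101° and 191°


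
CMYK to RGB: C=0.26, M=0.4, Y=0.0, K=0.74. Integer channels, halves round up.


R = 255 × (1-C) × (1-K) = 255 × 0.74 × 0.26 = 49.062 → 49
G = 255 × (1-M) × (1-K) = 255 × 0.60 × 0.26 = 39.78 → 40
B = 255 × (1-Y) × (1-K) = 255 × 1.00 × 0.26 = 66.3 → 66
= RGB(49, 40, 66)


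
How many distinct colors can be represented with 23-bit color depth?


Colors = 2^bits = 2^23
= 8,388,608 colors


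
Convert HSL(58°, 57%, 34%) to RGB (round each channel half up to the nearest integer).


H=58°, S=0.57, L=0.34
C = (1-|2L-1|)×S = (1-|-0.32|)×0.57 = 0.3876
H' = H/60 = 58/60 ≈ 0.9667; X = C×(1-|H' mod 2 - 1|) = 0.37468
m = L - C/2 = 0.34 - 0.1938 = 0.1462
Sector ⌊H'⌋ = 0 → (R',G',B') = (0.3876, 0.37468, 0.0)
RGB = ((R'+m)×255, (G'+m)×255, (B'+m)×255) = (136.119, 132.8244, 37.281)
Round half up → RGB(136, 133, 37)


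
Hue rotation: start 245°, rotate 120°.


New hue = (H + rotation) mod 360
New hue = (245 + 120) mod 360
= 365 mod 360
= 5°


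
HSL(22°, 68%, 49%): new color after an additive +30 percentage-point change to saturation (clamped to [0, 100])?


Original S = 68%
Adjustment = +30 percentage points
New S = 68 + (30) = 98
Clamp to [0, 100] → 98
= HSL(22°, 98%, 49%)


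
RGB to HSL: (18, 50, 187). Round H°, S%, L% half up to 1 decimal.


Normalize: R'=18/255≈0.0706, G'=50/255≈0.1961, B'=187/255≈0.7333
Max=187/255, Min=18/255, Δ=Max-Min=169/255
L = (Max+Min)/2 = (187+18)/510 = 205/510 = 0.40196… → L = 40.2%
L ≤ 0.5 → S = Δ/(Max+Min) = 169/(187+18) = 169/205 = 0.82439… → S = 82.4%
(the 1/255 factors cancel in S and H, so raw channel differences can be used)
Max is B' → H = 60 × ((R-G)/Δ + 4) = 60 × ((18-50)/169 + 4)
  -32/169 + 4 = -0.1893… + 4 = 3.8106…
  H = 60 × 3.8106… = 228.639…° → H = 228.6°
= HSL(228.6°, 82.4%, 40.2%)


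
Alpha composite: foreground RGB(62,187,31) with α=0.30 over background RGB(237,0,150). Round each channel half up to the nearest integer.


C = α×F + (1-α)×B, with 1-α = 0.70
R: 0.30×62 + 0.70×237 = 18.60 + 165.90 = 184.50 → 185
G: 0.30×187 + 0.70×0 = 56.10 + 0.00 = 56.10 → 56
B: 0.30×31 + 0.70×150 = 9.30 + 105.00 = 114.30 → 114
= RGB(185, 56, 114)


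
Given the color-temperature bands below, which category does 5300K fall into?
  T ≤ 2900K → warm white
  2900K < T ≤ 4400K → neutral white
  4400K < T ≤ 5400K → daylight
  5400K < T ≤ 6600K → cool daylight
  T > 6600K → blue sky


Temperature: 5300K
4400K < 5300K ≤ 5400K → daylight
Classification: daylight


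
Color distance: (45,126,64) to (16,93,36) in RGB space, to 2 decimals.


d = √[(R₁-R₂)² + (G₁-G₂)² + (B₁-B₂)²]
d = √[(45-16)² + (126-93)² + (64-36)²]
d = √[841 + 1089 + 784]
d = √2714
d ≈ 52.10


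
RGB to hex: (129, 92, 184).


R = 129 → 81 (hex)
G = 92 → 5C (hex)
B = 184 → B8 (hex)
Hex = #815CB8


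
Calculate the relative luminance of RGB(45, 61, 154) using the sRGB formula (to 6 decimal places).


Linearize each channel (sRGB transfer function): c = v/255; c_lin = c/12.92 if c ≤ 0.04045, else ((c+0.055)/1.055)^2.4
  R: 45/255 ≈ 0.176471 > 0.04045 → ((0.176471+0.055)/1.055)^2.4 ≈ 0.026241
  G: 61/255 ≈ 0.239216 > 0.04045 → ((0.239216+0.055)/1.055)^2.4 ≈ 0.046665
  B: 154/255 ≈ 0.603922 > 0.04045 → ((0.603922+0.055)/1.055)^2.4 ≈ 0.323143
R_lin = 0.026241, G_lin = 0.046665, B_lin = 0.323143
L = 0.2126×R + 0.7152×G + 0.0722×B
L = 0.2126×0.026241 + 0.7152×0.046665 + 0.0722×0.323143
L ≈ 0.062285


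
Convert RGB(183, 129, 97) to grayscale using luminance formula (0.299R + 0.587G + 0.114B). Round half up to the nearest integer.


Gray = 0.299×R + 0.587×G + 0.114×B
Gray = 0.299×183 + 0.587×129 + 0.114×97
Gray = 54.717 + 75.723 + 11.058
Gray = 141.498 → round half up → 141
Gray = 141


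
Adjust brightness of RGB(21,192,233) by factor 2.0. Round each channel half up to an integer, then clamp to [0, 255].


Multiply each channel by 2.0, round half up, clamp to [0, 255]
R: 21×2.0 = 42
G: 192×2.0 = 384 → clamp → 255
B: 233×2.0 = 466 → clamp → 255
= RGB(42, 255, 255)


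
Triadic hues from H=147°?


Triadic: equally spaced at 120° intervals
H1 = 147°
H2 = (147 + 120) mod 360 = 267°
H3 = (147 + 240) mod 360 = 27°
Triadic = 147°, 267°, 27°


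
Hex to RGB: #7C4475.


7C → 124 (R)
44 → 68 (G)
75 → 117 (B)
= RGB(124, 68, 117)


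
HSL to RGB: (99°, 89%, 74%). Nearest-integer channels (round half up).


H=99°, S=0.89, L=0.74
C = (1-|2L-1|)×S = (1-|0.48|)×0.89 = 0.4628
H' = H/60 = 99/60 ≈ 1.6500; X = C×(1-|H' mod 2 - 1|) = 0.16198
m = L - C/2 = 0.74 - 0.2314 = 0.5086
Sector ⌊H'⌋ = 1 → (R',G',B') = (0.16198, 0.4628, 0.0)
RGB = ((R'+m)×255, (G'+m)×255, (B'+m)×255) = (170.9979, 247.707, 129.693)
Round half up → RGB(171, 248, 130)


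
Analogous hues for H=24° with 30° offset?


Base hue: 24°
Left analog: (24 - 30) mod 360 = 354°
Right analog: (24 + 30) mod 360 = 54°
Analogous hues = 354° and 54°


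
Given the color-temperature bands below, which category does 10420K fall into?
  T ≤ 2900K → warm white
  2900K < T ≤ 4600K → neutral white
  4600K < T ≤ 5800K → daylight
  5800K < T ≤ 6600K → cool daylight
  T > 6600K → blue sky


Temperature: 10420K
10420K > 6600K → blue sky
Classification: blue sky


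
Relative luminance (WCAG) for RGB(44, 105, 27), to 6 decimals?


Linearize each channel (sRGB transfer function): c = v/255; c_lin = c/12.92 if c ≤ 0.04045, else ((c+0.055)/1.055)^2.4
  R: 44/255 ≈ 0.172549 > 0.04045 → ((0.172549+0.055)/1.055)^2.4 ≈ 0.025187
  G: 105/255 ≈ 0.411765 > 0.04045 → ((0.411765+0.055)/1.055)^2.4 ≈ 0.141263
  B: 27/255 ≈ 0.105882 > 0.04045 → ((0.105882+0.055)/1.055)^2.4 ≈ 0.010960
R_lin = 0.025187, G_lin = 0.141263, B_lin = 0.010960
L = 0.2126×R + 0.7152×G + 0.0722×B
L = 0.2126×0.025187 + 0.7152×0.141263 + 0.0722×0.010960
L ≈ 0.107178


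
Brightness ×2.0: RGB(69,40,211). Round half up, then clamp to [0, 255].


Multiply each channel by 2.0, round half up, clamp to [0, 255]
R: 69×2.0 = 138
G: 40×2.0 = 80
B: 211×2.0 = 422 → clamp → 255
= RGB(138, 80, 255)


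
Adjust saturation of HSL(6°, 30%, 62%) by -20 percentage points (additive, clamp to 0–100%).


Original S = 30%
Adjustment = -20 percentage points
New S = 30 + (-20) = 10
Clamp to [0, 100] → 10
= HSL(6°, 10%, 62%)


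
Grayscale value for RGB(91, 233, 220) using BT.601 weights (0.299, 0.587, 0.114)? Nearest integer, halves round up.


Gray = 0.299×R + 0.587×G + 0.114×B
Gray = 0.299×91 + 0.587×233 + 0.114×220
Gray = 27.209 + 136.771 + 25.080
Gray = 189.060 → round half up → 189
Gray = 189


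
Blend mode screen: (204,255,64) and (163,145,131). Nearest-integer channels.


Screen: C = 255 - (255-A)×(255-B)/255, rounded to nearest integer
R: 255 - (255-204)×(255-163)/255 = 255 - 4692/255 ≈ 255 - 18.400 = 236.600 → 237
G: 255 - (255-255)×(255-145)/255 = 255 - 0/255 ≈ 255 - 0.000 = 255.000 → 255
B: 255 - (255-64)×(255-131)/255 = 255 - 23684/255 ≈ 255 - 92.878 = 162.122 → 162
= RGB(237, 255, 162)


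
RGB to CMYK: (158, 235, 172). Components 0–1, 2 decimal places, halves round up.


R'=158/255≈0.6196, G'=235/255≈0.9216, B'=172/255≈0.6745
K = 1 - max(R',G',B') = 1 - 235/255 = 20/255 = 0.07843… → 0.08
(1-R'-K)/(1-K) simplifies to (max-R)/max with max = 235:
C = (235-158)/235 = 77/235 = 0.32765… → 0.33
M = (235-235)/235 = 0/235 = 0 → 0.00
Y = (235-172)/235 = 63/235 = 0.26808… → 0.27
= CMYK(0.33, 0.00, 0.27, 0.08)


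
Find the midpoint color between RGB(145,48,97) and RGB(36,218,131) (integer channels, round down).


Midpoint: each channel = ⌊(C₁+C₂)/2⌋
R: ⌊(145+36)/2⌋ = 90
G: ⌊(48+218)/2⌋ = 133
B: ⌊(97+131)/2⌋ = 114
= RGB(90, 133, 114)


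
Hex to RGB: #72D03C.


72 → 114 (R)
D0 → 208 (G)
3C → 60 (B)
= RGB(114, 208, 60)


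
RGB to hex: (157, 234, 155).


R = 157 → 9D (hex)
G = 234 → EA (hex)
B = 155 → 9B (hex)
Hex = #9DEA9B


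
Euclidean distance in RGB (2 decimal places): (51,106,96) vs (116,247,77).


d = √[(R₁-R₂)² + (G₁-G₂)² + (B₁-B₂)²]
d = √[(51-116)² + (106-247)² + (96-77)²]
d = √[4225 + 19881 + 361]
d = √24467
d ≈ 156.42


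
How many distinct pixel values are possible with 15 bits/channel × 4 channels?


Total bits = 15 bits/channel × 4 channels = 60 bits
Distinct pixel values = 2^60
= 1,152,921,504,606,846,976 pixel values


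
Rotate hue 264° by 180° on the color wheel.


New hue = (H + rotation) mod 360
New hue = (264 + 180) mod 360
= 444 mod 360
= 84°


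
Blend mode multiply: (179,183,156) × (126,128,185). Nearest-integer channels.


Multiply: C = A×B/255, rounded to nearest integer
R: 179×126/255 = 22554/255 ≈ 88.447 → 88
G: 183×128/255 = 23424/255 ≈ 91.859 → 92
B: 156×185/255 = 28860/255 ≈ 113.176 → 113
= RGB(88, 92, 113)


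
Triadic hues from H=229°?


Triadic: equally spaced at 120° intervals
H1 = 229°
H2 = (229 + 120) mod 360 = 349°
H3 = (229 + 240) mod 360 = 109°
Triadic = 229°, 349°, 109°


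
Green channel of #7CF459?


Color: #7CF459
R = 7C = 124
G = F4 = 244
B = 59 = 89
Green = 244


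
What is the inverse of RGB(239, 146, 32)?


Invert: (255-R, 255-G, 255-B)
R: 255-239 = 16
G: 255-146 = 109
B: 255-32 = 223
= RGB(16, 109, 223)


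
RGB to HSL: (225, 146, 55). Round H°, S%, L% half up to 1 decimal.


Normalize: R'=225/255≈0.8824, G'=146/255≈0.5725, B'=55/255≈0.2157
Max=225/255, Min=55/255, Δ=Max-Min=170/255
L = (Max+Min)/2 = (225+55)/510 = 280/510 = 0.54901… → L = 54.9%
L > 0.5 → S = Δ/(2-Max-Min) = 170/(510-225-55) = 170/230 = 0.73913… → S = 73.9%
(the 1/255 factors cancel in S and H, so raw channel differences can be used)
Max is R' → H = 60 × (((G-B)/Δ) mod 6) = 60 × (((146-55)/170) mod 6)
  91/170 = 0.5352…
  H = 60 × 0.5352… = 32.117…° → H = 32.1°
= HSL(32.1°, 73.9%, 54.9%)


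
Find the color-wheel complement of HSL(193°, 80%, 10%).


Complement = opposite side of color wheel = hue + 180°
H' = (193 + 180) mod 360 = 13°
S and L unchanged.
= HSL(13°, 80%, 10%)


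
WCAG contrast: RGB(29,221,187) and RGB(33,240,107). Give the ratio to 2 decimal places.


Linearize each sRGB channel c=v/255: c/12.92 if c ≤ 0.04045 else ((c+0.055)/1.055)^2.4
L = 0.2126×R_lin + 0.7152×G_lin + 0.0722×B_lin
Color 1 (29,221,187):
  R=29: 29/255≈0.1137 > 0.04045 → ((0.1137+0.055)/1.055)^2.4 ≈ 0.01229
  G=221: 221/255≈0.8667 > 0.04045 → ((0.8667+0.055)/1.055)^2.4 ≈ 0.72306
  B=187: 187/255≈0.7333 > 0.04045 → ((0.7333+0.055)/1.055)^2.4 ≈ 0.49693
  L1 = 0.2126×0.01229 + 0.7152×0.72306 + 0.0722×0.49693 ≈ 0.55562
Color 2 (33,240,107):
  R=33: 33/255≈0.1294 > 0.04045 → ((0.1294+0.055)/1.055)^2.4 ≈ 0.01521
  G=240: 240/255≈0.9412 > 0.04045 → ((0.9412+0.055)/1.055)^2.4 ≈ 0.87137
  B=107: 107/255≈0.4196 > 0.04045 → ((0.4196+0.055)/1.055)^2.4 ≈ 0.14703
  L2 = 0.2126×0.01521 + 0.7152×0.87137 + 0.0722×0.14703 ≈ 0.63705
Lighter = 0.63705, Darker = 0.55562
Ratio = (L_lighter + 0.05) / (L_darker + 0.05)
Ratio = (0.63705 + 0.05) / (0.55562 + 0.05) = 0.68705 / 0.60562 ≈ 1.1345
Ratio ≈ 1.13:1


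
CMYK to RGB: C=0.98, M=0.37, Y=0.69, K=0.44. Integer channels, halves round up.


R = 255 × (1-C) × (1-K) = 255 × 0.02 × 0.56 = 2.856 → 3
G = 255 × (1-M) × (1-K) = 255 × 0.63 × 0.56 = 89.964 → 90
B = 255 × (1-Y) × (1-K) = 255 × 0.31 × 0.56 = 44.268 → 44
= RGB(3, 90, 44)


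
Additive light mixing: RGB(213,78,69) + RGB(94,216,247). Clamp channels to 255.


Additive: each channel = min(255, C₁+C₂)
R: 213+94 = 307 → 255
G: 78+216 = 294 → 255
B: 69+247 = 316 → 255
= RGB(255, 255, 255)


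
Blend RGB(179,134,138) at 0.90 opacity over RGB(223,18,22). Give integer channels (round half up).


C = α×F + (1-α)×B, with 1-α = 0.10
R: 0.90×179 + 0.10×223 = 161.10 + 22.30 = 183.40 → 183
G: 0.90×134 + 0.10×18 = 120.60 + 1.80 = 122.40 → 122
B: 0.90×138 + 0.10×22 = 124.20 + 2.20 = 126.40 → 126
= RGB(183, 122, 126)


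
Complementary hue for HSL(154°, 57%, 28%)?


Complement = opposite side of color wheel = hue + 180°
H' = (154 + 180) mod 360 = 334°
S and L unchanged.
= HSL(334°, 57%, 28%)


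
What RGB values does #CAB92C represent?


CA → 202 (R)
B9 → 185 (G)
2C → 44 (B)
= RGB(202, 185, 44)


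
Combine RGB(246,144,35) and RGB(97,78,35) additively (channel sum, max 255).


Additive: each channel = min(255, C₁+C₂)
R: 246+97 = 343 → 255
G: 144+78 = 222 → 222
B: 35+35 = 70 → 70
= RGB(255, 222, 70)


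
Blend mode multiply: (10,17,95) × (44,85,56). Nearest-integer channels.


Multiply: C = A×B/255, rounded to nearest integer
R: 10×44/255 = 440/255 ≈ 1.725 → 2
G: 17×85/255 = 1445/255 ≈ 5.667 → 6
B: 95×56/255 = 5320/255 ≈ 20.863 → 21
= RGB(2, 6, 21)


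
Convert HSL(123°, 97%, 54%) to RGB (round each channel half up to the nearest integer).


H=123°, S=0.97, L=0.54
C = (1-|2L-1|)×S = (1-|0.08|)×0.97 = 0.8924
H' = H/60 = 123/60 ≈ 2.0500; X = C×(1-|H' mod 2 - 1|) = 0.04462
m = L - C/2 = 0.54 - 0.4462 = 0.0938
Sector ⌊H'⌋ = 2 → (R',G',B') = (0.0, 0.8924, 0.04462)
RGB = ((R'+m)×255, (G'+m)×255, (B'+m)×255) = (23.919, 251.481, 35.2971)
Round half up → RGB(24, 251, 35)


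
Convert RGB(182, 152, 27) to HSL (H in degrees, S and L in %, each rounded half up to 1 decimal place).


Normalize: R'=182/255≈0.7137, G'=152/255≈0.5961, B'=27/255≈0.1059
Max=182/255, Min=27/255, Δ=Max-Min=155/255
L = (Max+Min)/2 = (182+27)/510 = 209/510 = 0.40980… → L = 41.0%
L ≤ 0.5 → S = Δ/(Max+Min) = 155/(182+27) = 155/209 = 0.74162… → S = 74.2%
(the 1/255 factors cancel in S and H, so raw channel differences can be used)
Max is R' → H = 60 × (((G-B)/Δ) mod 6) = 60 × (((152-27)/155) mod 6)
  125/155 = 0.8064…
  H = 60 × 0.8064… = 48.387…° → H = 48.4°
= HSL(48.4°, 74.2%, 41.0%)


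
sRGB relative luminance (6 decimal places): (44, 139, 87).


Linearize each channel (sRGB transfer function): c = v/255; c_lin = c/12.92 if c ≤ 0.04045, else ((c+0.055)/1.055)^2.4
  R: 44/255 ≈ 0.172549 > 0.04045 → ((0.172549+0.055)/1.055)^2.4 ≈ 0.025187
  G: 139/255 ≈ 0.545098 > 0.04045 → ((0.545098+0.055)/1.055)^2.4 ≈ 0.258183
  B: 87/255 ≈ 0.341176 > 0.04045 → ((0.341176+0.055)/1.055)^2.4 ≈ 0.095307
R_lin = 0.025187, G_lin = 0.258183, B_lin = 0.095307
L = 0.2126×R + 0.7152×G + 0.0722×B
L = 0.2126×0.025187 + 0.7152×0.258183 + 0.0722×0.095307
L ≈ 0.196888


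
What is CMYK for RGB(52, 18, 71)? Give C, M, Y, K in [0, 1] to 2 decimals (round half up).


R'=52/255≈0.2039, G'=18/255≈0.0706, B'=71/255≈0.2784
K = 1 - max(R',G',B') = 1 - 71/255 = 184/255 = 0.72156… → 0.72
(1-R'-K)/(1-K) simplifies to (max-R)/max with max = 71:
C = (71-52)/71 = 19/71 = 0.26760… → 0.27
M = (71-18)/71 = 53/71 = 0.74647… → 0.75
Y = (71-71)/71 = 0/71 = 0 → 0.00
= CMYK(0.27, 0.75, 0.00, 0.72)


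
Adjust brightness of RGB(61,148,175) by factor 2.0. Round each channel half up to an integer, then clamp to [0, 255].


Multiply each channel by 2.0, round half up, clamp to [0, 255]
R: 61×2.0 = 122
G: 148×2.0 = 296 → clamp → 255
B: 175×2.0 = 350 → clamp → 255
= RGB(122, 255, 255)


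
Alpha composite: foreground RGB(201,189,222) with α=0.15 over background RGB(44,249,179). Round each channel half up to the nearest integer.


C = α×F + (1-α)×B, with 1-α = 0.85
R: 0.15×201 + 0.85×44 = 30.15 + 37.40 = 67.55 → 68
G: 0.15×189 + 0.85×249 = 28.35 + 211.65 = 240.00 → 240
B: 0.15×222 + 0.85×179 = 33.30 + 152.15 = 185.45 → 185
= RGB(68, 240, 185)


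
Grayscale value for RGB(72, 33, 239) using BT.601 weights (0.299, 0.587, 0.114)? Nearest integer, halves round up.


Gray = 0.299×R + 0.587×G + 0.114×B
Gray = 0.299×72 + 0.587×33 + 0.114×239
Gray = 21.528 + 19.371 + 27.246
Gray = 68.145 → round half up → 68
Gray = 68


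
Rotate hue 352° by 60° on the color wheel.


New hue = (H + rotation) mod 360
New hue = (352 + 60) mod 360
= 412 mod 360
= 52°


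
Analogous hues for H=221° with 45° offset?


Base hue: 221°
Left analog: (221 - 45) mod 360 = 176°
Right analog: (221 + 45) mod 360 = 266°
Analogous hues = 176° and 266°


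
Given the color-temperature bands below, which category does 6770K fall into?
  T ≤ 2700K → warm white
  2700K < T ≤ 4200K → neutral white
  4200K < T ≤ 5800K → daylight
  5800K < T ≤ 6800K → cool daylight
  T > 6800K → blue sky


Temperature: 6770K
5800K < 6770K ≤ 6800K → cool daylight
Classification: cool daylight


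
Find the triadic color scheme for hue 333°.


Triadic: equally spaced at 120° intervals
H1 = 333°
H2 = (333 + 120) mod 360 = 93°
H3 = (333 + 240) mod 360 = 213°
Triadic = 333°, 93°, 213°


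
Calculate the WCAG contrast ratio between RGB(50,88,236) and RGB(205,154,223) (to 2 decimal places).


Linearize each sRGB channel c=v/255: c/12.92 if c ≤ 0.04045 else ((c+0.055)/1.055)^2.4
L = 0.2126×R_lin + 0.7152×G_lin + 0.0722×B_lin
Color 1 (50,88,236):
  R=50: 50/255≈0.1961 > 0.04045 → ((0.1961+0.055)/1.055)^2.4 ≈ 0.03190
  G=88: 88/255≈0.3451 > 0.04045 → ((0.3451+0.055)/1.055)^2.4 ≈ 0.09759
  B=236: 236/255≈0.9255 > 0.04045 → ((0.9255+0.055)/1.055)^2.4 ≈ 0.83880
  L1 = 0.2126×0.03190 + 0.7152×0.09759 + 0.0722×0.83880 ≈ 0.13714
Color 2 (205,154,223):
  R=205: 205/255≈0.8039 > 0.04045 → ((0.8039+0.055)/1.055)^2.4 ≈ 0.61050
  G=154: 154/255≈0.6039 > 0.04045 → ((0.6039+0.055)/1.055)^2.4 ≈ 0.32314
  B=223: 223/255≈0.8745 > 0.04045 → ((0.8745+0.055)/1.055)^2.4 ≈ 0.73791
  L2 = 0.2126×0.61050 + 0.7152×0.32314 + 0.0722×0.73791 ≈ 0.41418
Lighter = 0.41418, Darker = 0.13714
Ratio = (L_lighter + 0.05) / (L_darker + 0.05)
Ratio = (0.41418 + 0.05) / (0.13714 + 0.05) = 0.46418 / 0.18714 ≈ 2.4804
Ratio ≈ 2.48:1


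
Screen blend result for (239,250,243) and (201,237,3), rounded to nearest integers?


Screen: C = 255 - (255-A)×(255-B)/255, rounded to nearest integer
R: 255 - (255-239)×(255-201)/255 = 255 - 864/255 ≈ 255 - 3.388 = 251.612 → 252
G: 255 - (255-250)×(255-237)/255 = 255 - 90/255 ≈ 255 - 0.353 = 254.647 → 255
B: 255 - (255-243)×(255-3)/255 = 255 - 3024/255 ≈ 255 - 11.859 = 243.141 → 243
= RGB(252, 255, 243)


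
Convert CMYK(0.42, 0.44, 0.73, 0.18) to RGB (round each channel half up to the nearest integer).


R = 255 × (1-C) × (1-K) = 255 × 0.58 × 0.82 = 121.278 → 121
G = 255 × (1-M) × (1-K) = 255 × 0.56 × 0.82 = 117.096 → 117
B = 255 × (1-Y) × (1-K) = 255 × 0.27 × 0.82 = 56.457 → 56
= RGB(121, 117, 56)


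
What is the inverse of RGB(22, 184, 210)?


Invert: (255-R, 255-G, 255-B)
R: 255-22 = 233
G: 255-184 = 71
B: 255-210 = 45
= RGB(233, 71, 45)


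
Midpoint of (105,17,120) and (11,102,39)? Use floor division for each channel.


Midpoint: each channel = ⌊(C₁+C₂)/2⌋
R: ⌊(105+11)/2⌋ = 58
G: ⌊(17+102)/2⌋ = 59
B: ⌊(120+39)/2⌋ = 79
= RGB(58, 59, 79)


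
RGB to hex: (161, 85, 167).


R = 161 → A1 (hex)
G = 85 → 55 (hex)
B = 167 → A7 (hex)
Hex = #A155A7


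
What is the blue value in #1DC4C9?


Color: #1DC4C9
R = 1D = 29
G = C4 = 196
B = C9 = 201
Blue = 201


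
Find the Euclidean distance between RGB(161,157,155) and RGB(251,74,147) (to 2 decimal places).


d = √[(R₁-R₂)² + (G₁-G₂)² + (B₁-B₂)²]
d = √[(161-251)² + (157-74)² + (155-147)²]
d = √[8100 + 6889 + 64]
d = √15053
d ≈ 122.69


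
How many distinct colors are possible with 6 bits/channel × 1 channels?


Total bits = 6 bits/channel × 1 channels = 6 bits
Distinct colors = 2^6
= 64 colors


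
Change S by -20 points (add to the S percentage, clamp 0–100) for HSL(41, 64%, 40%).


Original S = 64%
Adjustment = -20 percentage points
New S = 64 + (-20) = 44
Clamp to [0, 100] → 44
= HSL(41°, 44%, 40%)


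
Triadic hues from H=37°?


Triadic: equally spaced at 120° intervals
H1 = 37°
H2 = (37 + 120) mod 360 = 157°
H3 = (37 + 240) mod 360 = 277°
Triadic = 37°, 157°, 277°


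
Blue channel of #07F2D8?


Color: #07F2D8
R = 07 = 7
G = F2 = 242
B = D8 = 216
Blue = 216


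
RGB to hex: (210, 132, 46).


R = 210 → D2 (hex)
G = 132 → 84 (hex)
B = 46 → 2E (hex)
Hex = #D2842E


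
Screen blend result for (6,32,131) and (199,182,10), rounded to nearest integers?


Screen: C = 255 - (255-A)×(255-B)/255, rounded to nearest integer
R: 255 - (255-6)×(255-199)/255 = 255 - 13944/255 ≈ 255 - 54.682 = 200.318 → 200
G: 255 - (255-32)×(255-182)/255 = 255 - 16279/255 ≈ 255 - 63.839 = 191.161 → 191
B: 255 - (255-131)×(255-10)/255 = 255 - 30380/255 ≈ 255 - 119.137 = 135.863 → 136
= RGB(200, 191, 136)


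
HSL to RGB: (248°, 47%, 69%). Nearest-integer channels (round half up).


H=248°, S=0.47, L=0.69
C = (1-|2L-1|)×S = (1-|0.38|)×0.47 = 0.2914
H' = H/60 = 248/60 ≈ 4.1333; X = C×(1-|H' mod 2 - 1|) ≈ 0.0389
m = L - C/2 = 0.69 - 0.1457 = 0.5443
Sector ⌊H'⌋ = 4 → (R',G',B') = (≈0.0389, 0.0, 0.2914)
RGB = ((R'+m)×255, (G'+m)×255, (B'+m)×255) = (148.7041, 138.7965, 213.1035)
Round half up → RGB(149, 139, 213)


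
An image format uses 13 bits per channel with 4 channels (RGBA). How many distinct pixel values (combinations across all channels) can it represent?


Total bits = 13 bits/channel × 4 channels = 52 bits
Distinct pixel values = 2^52
= 4,503,599,627,370,496 pixel values


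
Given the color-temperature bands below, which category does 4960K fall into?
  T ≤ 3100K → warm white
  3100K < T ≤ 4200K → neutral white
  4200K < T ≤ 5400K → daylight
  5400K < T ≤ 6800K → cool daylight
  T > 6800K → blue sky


Temperature: 4960K
4200K < 4960K ≤ 5400K → daylight
Classification: daylight


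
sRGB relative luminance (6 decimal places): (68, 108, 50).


Linearize each channel (sRGB transfer function): c = v/255; c_lin = c/12.92 if c ≤ 0.04045, else ((c+0.055)/1.055)^2.4
  R: 68/255 ≈ 0.266667 > 0.04045 → ((0.266667+0.055)/1.055)^2.4 ≈ 0.057805
  G: 108/255 ≈ 0.423529 > 0.04045 → ((0.423529+0.055)/1.055)^2.4 ≈ 0.149960
  B: 50/255 ≈ 0.196078 > 0.04045 → ((0.196078+0.055)/1.055)^2.4 ≈ 0.031896
R_lin = 0.057805, G_lin = 0.149960, B_lin = 0.031896
L = 0.2126×R + 0.7152×G + 0.0722×B
L = 0.2126×0.057805 + 0.7152×0.149960 + 0.0722×0.031896
L ≈ 0.121844


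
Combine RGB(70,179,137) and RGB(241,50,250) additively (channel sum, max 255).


Additive: each channel = min(255, C₁+C₂)
R: 70+241 = 311 → 255
G: 179+50 = 229 → 229
B: 137+250 = 387 → 255
= RGB(255, 229, 255)


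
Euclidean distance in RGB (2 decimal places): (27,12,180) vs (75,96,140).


d = √[(R₁-R₂)² + (G₁-G₂)² + (B₁-B₂)²]
d = √[(27-75)² + (12-96)² + (180-140)²]
d = √[2304 + 7056 + 1600]
d = √10960
d ≈ 104.69


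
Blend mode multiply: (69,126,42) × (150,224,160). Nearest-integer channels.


Multiply: C = A×B/255, rounded to nearest integer
R: 69×150/255 = 10350/255 ≈ 40.588 → 41
G: 126×224/255 = 28224/255 ≈ 110.682 → 111
B: 42×160/255 = 6720/255 ≈ 26.353 → 26
= RGB(41, 111, 26)


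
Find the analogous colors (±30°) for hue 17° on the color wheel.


Base hue: 17°
Left analog: (17 - 30) mod 360 = 347°
Right analog: (17 + 30) mod 360 = 47°
Analogous hues = 347° and 47°


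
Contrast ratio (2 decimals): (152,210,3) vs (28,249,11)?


Linearize each sRGB channel c=v/255: c/12.92 if c ≤ 0.04045 else ((c+0.055)/1.055)^2.4
L = 0.2126×R_lin + 0.7152×G_lin + 0.0722×B_lin
Color 1 (152,210,3):
  R=152: 152/255≈0.5961 > 0.04045 → ((0.5961+0.055)/1.055)^2.4 ≈ 0.31399
  G=210: 210/255≈0.8235 > 0.04045 → ((0.8235+0.055)/1.055)^2.4 ≈ 0.64448
  B=3: 3/255≈0.0118 ≤ 0.04045 → 0.0118/12.92 ≈ 0.00091
  L1 = 0.2126×0.31399 + 0.7152×0.64448 + 0.0722×0.00091 ≈ 0.52775
Color 2 (28,249,11):
  R=28: 28/255≈0.1098 > 0.04045 → ((0.1098+0.055)/1.055)^2.4 ≈ 0.01161
  G=249: 249/255≈0.9765 > 0.04045 → ((0.9765+0.055)/1.055)^2.4 ≈ 0.94731
  B=11: 11/255≈0.0431 > 0.04045 → ((0.0431+0.055)/1.055)^2.4 ≈ 0.00335
  L2 = 0.2126×0.01161 + 0.7152×0.94731 + 0.0722×0.00335 ≈ 0.68022
Lighter = 0.68022, Darker = 0.52775
Ratio = (L_lighter + 0.05) / (L_darker + 0.05)
Ratio = (0.68022 + 0.05) / (0.52775 + 0.05) = 0.73022 / 0.57775 ≈ 1.2639
Ratio ≈ 1.26:1


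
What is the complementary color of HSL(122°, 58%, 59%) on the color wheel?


Complement = opposite side of color wheel = hue + 180°
H' = (122 + 180) mod 360 = 302°
S and L unchanged.
= HSL(302°, 58%, 59%)
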